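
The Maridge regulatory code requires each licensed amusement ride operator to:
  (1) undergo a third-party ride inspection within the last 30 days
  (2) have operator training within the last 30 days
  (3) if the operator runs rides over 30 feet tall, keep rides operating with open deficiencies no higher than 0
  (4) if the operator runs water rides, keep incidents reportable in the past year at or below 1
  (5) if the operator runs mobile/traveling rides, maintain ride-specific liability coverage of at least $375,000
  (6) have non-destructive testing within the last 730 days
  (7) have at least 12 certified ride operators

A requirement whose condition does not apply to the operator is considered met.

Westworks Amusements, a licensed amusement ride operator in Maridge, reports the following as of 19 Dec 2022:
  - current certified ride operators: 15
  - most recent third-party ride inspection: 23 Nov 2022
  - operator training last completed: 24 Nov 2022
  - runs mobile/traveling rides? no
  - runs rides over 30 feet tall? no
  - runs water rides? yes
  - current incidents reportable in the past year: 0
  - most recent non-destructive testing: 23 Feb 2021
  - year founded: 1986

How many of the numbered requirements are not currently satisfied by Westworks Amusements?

1. third-party ride inspection 26 days ago vs limit 30 → met
2. operator training 25 days ago vs limit 30 → met
3. condition 'runs rides over 30 feet tall' does not hold → requirement n/a → met
4. condition 'runs water rides' holds; incidents reportable in the past year 0 ≤ 1 → met
5. condition 'runs mobile/traveling rides' does not hold → requirement n/a → met
6. non-destructive testing 664 days ago vs limit 730 → met
7. certified ride operators 15 ≥ 12 → met
Not met: 0 of 7

0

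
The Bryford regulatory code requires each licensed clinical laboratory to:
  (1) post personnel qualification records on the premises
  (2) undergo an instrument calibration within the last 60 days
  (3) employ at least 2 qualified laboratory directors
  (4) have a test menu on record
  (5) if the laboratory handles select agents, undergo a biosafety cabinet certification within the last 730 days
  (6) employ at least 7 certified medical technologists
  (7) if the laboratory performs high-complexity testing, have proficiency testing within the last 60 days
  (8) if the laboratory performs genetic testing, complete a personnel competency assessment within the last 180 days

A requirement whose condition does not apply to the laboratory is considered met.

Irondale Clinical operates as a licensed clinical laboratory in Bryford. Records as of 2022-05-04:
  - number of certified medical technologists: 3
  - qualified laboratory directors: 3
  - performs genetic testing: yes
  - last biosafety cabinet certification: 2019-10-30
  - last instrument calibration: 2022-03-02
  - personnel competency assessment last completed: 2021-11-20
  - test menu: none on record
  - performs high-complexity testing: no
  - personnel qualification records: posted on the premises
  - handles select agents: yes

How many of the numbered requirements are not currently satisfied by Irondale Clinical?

1. personnel qualification records present → met
2. instrument calibration 63 days ago vs limit 60 → not met
3. qualified laboratory directors 3 ≥ 2 → met
4. test menu absent → not met
5. condition 'handles select agents' holds; biosafety cabinet certification 917 days ago vs limit 730 → not met
6. certified medical technologists 3 < 7 → not met
7. condition 'performs high-complexity testing' does not hold → requirement n/a → met
8. condition 'performs genetic testing' holds; personnel competency assessment 165 days ago vs limit 180 → met
Not met: 4 of 8

4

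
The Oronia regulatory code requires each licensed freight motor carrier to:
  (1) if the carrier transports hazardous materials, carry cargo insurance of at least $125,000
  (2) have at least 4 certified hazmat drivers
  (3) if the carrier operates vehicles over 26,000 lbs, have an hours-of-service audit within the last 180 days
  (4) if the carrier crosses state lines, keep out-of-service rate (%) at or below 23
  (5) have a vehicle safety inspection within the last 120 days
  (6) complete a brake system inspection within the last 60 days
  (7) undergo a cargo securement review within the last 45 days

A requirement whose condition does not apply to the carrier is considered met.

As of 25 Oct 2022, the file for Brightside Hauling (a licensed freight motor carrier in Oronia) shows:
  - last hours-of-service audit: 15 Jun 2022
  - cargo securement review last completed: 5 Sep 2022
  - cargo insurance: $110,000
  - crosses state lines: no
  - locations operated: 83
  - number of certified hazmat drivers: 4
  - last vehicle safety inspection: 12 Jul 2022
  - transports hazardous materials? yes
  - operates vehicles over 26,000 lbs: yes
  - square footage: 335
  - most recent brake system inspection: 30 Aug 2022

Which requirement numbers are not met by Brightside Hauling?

1. condition 'transports hazardous materials' holds; cargo insurance $110,000 < $125,000 → not met
2. certified hazmat drivers 4 ≥ 4 → met
3. condition 'operates vehicles over 26,000 lbs' holds; hours-of-service audit 132 days ago vs limit 180 → met
4. condition 'crosses state lines' does not hold → requirement n/a → met
5. vehicle safety inspection 105 days ago vs limit 120 → met
6. brake system inspection 56 days ago vs limit 60 → met
7. cargo securement review 50 days ago vs limit 45 → not met
Not met: 1, 7

1, 7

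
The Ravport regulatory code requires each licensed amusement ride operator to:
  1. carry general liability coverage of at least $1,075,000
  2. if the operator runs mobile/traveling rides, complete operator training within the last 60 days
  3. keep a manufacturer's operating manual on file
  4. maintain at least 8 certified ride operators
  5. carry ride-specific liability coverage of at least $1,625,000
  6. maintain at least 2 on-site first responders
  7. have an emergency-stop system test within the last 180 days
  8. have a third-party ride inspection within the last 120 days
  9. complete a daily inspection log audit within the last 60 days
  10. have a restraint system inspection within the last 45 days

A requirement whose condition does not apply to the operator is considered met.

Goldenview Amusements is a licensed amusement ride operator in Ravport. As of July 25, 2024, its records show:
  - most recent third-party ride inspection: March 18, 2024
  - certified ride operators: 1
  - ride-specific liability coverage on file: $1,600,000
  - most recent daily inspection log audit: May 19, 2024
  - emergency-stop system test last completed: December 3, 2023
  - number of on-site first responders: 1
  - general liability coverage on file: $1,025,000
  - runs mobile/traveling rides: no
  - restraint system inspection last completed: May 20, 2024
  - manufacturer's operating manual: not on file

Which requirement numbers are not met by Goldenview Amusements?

1. general liability coverage $1,025,000 < $1,075,000 → not met
2. condition 'runs mobile/traveling rides' does not hold → requirement n/a → met
3. manufacturer's operating manual absent → not met
4. certified ride operators 1 < 8 → not met
5. ride-specific liability coverage $1,600,000 < $1,625,000 → not met
6. on-site first responders 1 < 2 → not met
7. emergency-stop system test 235 days ago vs limit 180 → not met
8. third-party ride inspection 129 days ago vs limit 120 → not met
9. daily inspection log audit 67 days ago vs limit 60 → not met
10. restraint system inspection 66 days ago vs limit 45 → not met
Not met: 1, 3, 4, 5, 6, 7, 8, 9, 10

1, 3, 4, 5, 6, 7, 8, 9, 10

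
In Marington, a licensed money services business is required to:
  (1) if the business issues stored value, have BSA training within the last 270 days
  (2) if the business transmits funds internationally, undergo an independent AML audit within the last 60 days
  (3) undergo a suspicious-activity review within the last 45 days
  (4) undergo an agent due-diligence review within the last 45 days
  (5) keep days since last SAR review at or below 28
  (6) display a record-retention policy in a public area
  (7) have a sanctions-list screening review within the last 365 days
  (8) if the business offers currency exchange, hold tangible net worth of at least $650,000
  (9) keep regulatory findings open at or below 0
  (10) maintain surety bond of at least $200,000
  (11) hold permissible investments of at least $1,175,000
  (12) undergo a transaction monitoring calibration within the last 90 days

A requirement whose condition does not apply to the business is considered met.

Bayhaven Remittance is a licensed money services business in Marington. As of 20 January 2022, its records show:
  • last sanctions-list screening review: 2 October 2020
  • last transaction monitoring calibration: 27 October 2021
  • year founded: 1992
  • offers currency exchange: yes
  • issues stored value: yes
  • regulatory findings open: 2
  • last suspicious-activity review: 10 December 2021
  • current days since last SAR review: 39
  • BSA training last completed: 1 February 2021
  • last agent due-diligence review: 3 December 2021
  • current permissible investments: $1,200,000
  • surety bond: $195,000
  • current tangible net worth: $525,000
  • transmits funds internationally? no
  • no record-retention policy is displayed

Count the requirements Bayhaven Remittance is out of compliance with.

8

1. condition 'issues stored value' holds; BSA training 353 days ago vs limit 270 → not met
2. condition 'transmits funds internationally' does not hold → requirement n/a → met
3. suspicious-activity review 41 days ago vs limit 45 → met
4. agent due-diligence review 48 days ago vs limit 45 → not met
5. days since last SAR review 39 > 28 → not met
6. record-retention policy absent → not met
7. sanctions-list screening review 475 days ago vs limit 365 → not met
8. condition 'offers currency exchange' holds; tangible net worth $525,000 < $650,000 → not met
9. regulatory findings open 2 > 0 → not met
10. surety bond $195,000 < $200,000 → not met
11. permissible investments $1,200,000 ≥ $1,175,000 → met
12. transaction monitoring calibration 85 days ago vs limit 90 → met
Not met: 8 of 12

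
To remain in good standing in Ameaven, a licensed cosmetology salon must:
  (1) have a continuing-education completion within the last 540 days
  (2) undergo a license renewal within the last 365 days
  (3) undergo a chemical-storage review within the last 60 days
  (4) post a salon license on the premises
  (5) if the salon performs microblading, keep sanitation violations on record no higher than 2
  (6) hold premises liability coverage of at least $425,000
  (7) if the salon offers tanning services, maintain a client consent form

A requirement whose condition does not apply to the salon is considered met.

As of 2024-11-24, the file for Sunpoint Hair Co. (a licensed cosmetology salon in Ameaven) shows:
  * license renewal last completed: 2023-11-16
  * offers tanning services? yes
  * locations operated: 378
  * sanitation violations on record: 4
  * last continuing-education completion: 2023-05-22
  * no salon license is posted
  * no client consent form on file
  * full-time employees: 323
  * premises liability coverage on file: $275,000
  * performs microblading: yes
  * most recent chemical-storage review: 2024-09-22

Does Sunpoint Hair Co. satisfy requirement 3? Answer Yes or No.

No

3. chemical-storage review 63 days ago vs limit 60 → not met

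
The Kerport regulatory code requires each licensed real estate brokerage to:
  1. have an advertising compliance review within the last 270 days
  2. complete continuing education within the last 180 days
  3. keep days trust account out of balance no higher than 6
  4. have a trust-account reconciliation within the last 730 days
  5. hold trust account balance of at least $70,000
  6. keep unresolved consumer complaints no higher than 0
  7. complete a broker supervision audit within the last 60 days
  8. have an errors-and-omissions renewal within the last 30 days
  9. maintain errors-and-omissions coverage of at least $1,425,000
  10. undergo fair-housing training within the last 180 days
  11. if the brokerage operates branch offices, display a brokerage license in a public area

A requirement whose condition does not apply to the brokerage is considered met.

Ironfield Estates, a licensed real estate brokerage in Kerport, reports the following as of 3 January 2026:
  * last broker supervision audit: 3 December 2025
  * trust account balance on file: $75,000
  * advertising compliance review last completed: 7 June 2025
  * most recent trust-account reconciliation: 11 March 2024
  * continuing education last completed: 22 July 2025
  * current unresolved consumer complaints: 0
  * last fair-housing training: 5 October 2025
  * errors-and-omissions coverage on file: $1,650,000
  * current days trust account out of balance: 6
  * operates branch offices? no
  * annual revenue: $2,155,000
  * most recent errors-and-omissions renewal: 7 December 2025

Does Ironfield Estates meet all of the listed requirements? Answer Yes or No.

Yes

1. advertising compliance review 210 days ago vs limit 270 → met
2. continuing education 165 days ago vs limit 180 → met
3. days trust account out of balance 6 ≤ 6 → met
4. trust-account reconciliation 663 days ago vs limit 730 → met
5. trust account balance $75,000 ≥ $70,000 → met
6. unresolved consumer complaints 0 ≤ 0 → met
7. broker supervision audit 31 days ago vs limit 60 → met
8. errors-and-omissions renewal 27 days ago vs limit 30 → met
9. errors-and-omissions coverage $1,650,000 ≥ $1,425,000 → met
10. fair-housing training 90 days ago vs limit 180 → met
11. condition 'operates branch offices' does not hold → requirement n/a → met
All met.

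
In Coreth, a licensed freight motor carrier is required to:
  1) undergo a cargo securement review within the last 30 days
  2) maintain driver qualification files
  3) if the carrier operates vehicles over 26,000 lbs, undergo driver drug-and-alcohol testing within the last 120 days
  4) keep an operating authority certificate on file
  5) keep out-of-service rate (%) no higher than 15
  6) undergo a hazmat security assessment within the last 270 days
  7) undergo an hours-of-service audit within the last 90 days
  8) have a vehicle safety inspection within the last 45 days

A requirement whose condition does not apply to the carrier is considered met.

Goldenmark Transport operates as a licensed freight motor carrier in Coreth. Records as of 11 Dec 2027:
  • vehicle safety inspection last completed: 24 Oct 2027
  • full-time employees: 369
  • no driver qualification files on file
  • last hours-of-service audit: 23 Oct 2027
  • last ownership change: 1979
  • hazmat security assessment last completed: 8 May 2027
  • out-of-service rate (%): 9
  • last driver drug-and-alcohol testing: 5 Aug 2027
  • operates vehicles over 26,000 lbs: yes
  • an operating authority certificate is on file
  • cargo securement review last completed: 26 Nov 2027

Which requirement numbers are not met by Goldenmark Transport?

2, 3, 8

1. cargo securement review 15 days ago vs limit 30 → met
2. driver qualification files absent → not met
3. condition 'operates vehicles over 26,000 lbs' holds; driver drug-and-alcohol testing 128 days ago vs limit 120 → not met
4. operating authority certificate present → met
5. out-of-service rate (%) 9 ≤ 15 → met
6. hazmat security assessment 217 days ago vs limit 270 → met
7. hours-of-service audit 49 days ago vs limit 90 → met
8. vehicle safety inspection 48 days ago vs limit 45 → not met
Not met: 2, 3, 8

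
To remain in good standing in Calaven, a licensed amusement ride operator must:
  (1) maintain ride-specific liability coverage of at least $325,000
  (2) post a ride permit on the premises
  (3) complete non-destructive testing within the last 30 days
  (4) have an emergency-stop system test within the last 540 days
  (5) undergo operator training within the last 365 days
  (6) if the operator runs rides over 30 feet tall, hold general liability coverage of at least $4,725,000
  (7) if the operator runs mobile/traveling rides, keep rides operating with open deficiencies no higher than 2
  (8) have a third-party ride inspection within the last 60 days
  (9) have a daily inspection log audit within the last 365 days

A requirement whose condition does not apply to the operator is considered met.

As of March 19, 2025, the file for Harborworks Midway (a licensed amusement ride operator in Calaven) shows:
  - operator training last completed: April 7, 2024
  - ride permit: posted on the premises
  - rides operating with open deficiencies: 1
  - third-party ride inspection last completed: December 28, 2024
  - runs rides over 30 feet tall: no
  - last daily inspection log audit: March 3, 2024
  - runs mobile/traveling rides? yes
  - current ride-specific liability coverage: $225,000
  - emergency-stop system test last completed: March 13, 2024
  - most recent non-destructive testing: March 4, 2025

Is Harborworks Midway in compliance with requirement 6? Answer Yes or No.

6. condition 'runs rides over 30 feet tall' does not hold → requirement n/a → met

Yes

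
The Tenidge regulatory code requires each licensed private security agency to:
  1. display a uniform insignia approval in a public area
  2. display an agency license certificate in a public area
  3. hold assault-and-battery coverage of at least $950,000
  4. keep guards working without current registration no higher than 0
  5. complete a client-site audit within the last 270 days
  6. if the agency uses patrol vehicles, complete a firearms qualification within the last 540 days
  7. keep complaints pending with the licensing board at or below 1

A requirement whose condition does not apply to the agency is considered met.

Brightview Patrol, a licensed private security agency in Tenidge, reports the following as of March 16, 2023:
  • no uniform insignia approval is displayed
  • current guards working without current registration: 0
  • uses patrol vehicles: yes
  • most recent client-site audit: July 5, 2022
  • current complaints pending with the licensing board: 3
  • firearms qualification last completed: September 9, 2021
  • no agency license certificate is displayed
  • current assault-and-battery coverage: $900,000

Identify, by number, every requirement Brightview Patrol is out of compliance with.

1, 2, 3, 6, 7

1. uniform insignia approval absent → not met
2. agency license certificate absent → not met
3. assault-and-battery coverage $900,000 < $950,000 → not met
4. guards working without current registration 0 ≤ 0 → met
5. client-site audit 254 days ago vs limit 270 → met
6. condition 'uses patrol vehicles' holds; firearms qualification 553 days ago vs limit 540 → not met
7. complaints pending with the licensing board 3 > 1 → not met
Not met: 1, 2, 3, 6, 7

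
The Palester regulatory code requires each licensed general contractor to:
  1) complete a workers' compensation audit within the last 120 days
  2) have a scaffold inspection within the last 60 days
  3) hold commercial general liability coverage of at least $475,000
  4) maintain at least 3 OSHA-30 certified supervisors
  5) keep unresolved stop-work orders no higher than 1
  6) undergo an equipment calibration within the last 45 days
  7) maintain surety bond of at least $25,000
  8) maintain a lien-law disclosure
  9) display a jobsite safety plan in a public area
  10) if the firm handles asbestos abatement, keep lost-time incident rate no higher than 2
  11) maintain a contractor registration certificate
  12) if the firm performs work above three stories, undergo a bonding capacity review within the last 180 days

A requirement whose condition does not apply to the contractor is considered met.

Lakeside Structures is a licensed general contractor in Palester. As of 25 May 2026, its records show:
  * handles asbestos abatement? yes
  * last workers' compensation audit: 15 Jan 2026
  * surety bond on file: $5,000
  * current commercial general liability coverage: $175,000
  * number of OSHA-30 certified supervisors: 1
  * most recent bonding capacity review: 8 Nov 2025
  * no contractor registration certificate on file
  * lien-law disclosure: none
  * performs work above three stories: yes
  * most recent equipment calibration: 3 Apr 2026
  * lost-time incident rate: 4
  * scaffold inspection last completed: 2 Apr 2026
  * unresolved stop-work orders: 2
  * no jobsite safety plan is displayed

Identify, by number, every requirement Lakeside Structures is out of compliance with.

1. workers' compensation audit 130 days ago vs limit 120 → not met
2. scaffold inspection 53 days ago vs limit 60 → met
3. commercial general liability coverage $175,000 < $475,000 → not met
4. OSHA-30 certified supervisors 1 < 3 → not met
5. unresolved stop-work orders 2 > 1 → not met
6. equipment calibration 52 days ago vs limit 45 → not met
7. surety bond $5,000 < $25,000 → not met
8. lien-law disclosure absent → not met
9. jobsite safety plan absent → not met
10. condition 'handles asbestos abatement' holds; lost-time incident rate 4 > 2 → not met
11. contractor registration certificate absent → not met
12. condition 'performs work above three stories' holds; bonding capacity review 198 days ago vs limit 180 → not met
Not met: 1, 3, 4, 5, 6, 7, 8, 9, 10, 11, 12

1, 3, 4, 5, 6, 7, 8, 9, 10, 11, 12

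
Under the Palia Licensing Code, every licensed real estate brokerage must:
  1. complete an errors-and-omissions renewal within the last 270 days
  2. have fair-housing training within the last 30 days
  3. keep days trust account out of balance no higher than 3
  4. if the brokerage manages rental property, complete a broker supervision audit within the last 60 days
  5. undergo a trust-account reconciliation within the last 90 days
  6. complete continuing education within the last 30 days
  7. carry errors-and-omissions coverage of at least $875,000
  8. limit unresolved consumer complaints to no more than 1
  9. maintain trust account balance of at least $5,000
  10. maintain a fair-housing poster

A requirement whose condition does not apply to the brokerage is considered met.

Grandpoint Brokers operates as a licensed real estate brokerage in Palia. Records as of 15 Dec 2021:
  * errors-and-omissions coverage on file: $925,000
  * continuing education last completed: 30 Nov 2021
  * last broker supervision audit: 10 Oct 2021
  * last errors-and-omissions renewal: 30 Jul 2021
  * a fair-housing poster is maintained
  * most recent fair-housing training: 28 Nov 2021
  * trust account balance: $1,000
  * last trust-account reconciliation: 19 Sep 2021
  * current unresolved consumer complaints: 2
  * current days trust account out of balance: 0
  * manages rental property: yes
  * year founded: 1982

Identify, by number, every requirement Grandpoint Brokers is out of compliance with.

1. errors-and-omissions renewal 138 days ago vs limit 270 → met
2. fair-housing training 17 days ago vs limit 30 → met
3. days trust account out of balance 0 ≤ 3 → met
4. condition 'manages rental property' holds; broker supervision audit 66 days ago vs limit 60 → not met
5. trust-account reconciliation 87 days ago vs limit 90 → met
6. continuing education 15 days ago vs limit 30 → met
7. errors-and-omissions coverage $925,000 ≥ $875,000 → met
8. unresolved consumer complaints 2 > 1 → not met
9. trust account balance $1,000 < $5,000 → not met
10. fair-housing poster present → met
Not met: 4, 8, 9

4, 8, 9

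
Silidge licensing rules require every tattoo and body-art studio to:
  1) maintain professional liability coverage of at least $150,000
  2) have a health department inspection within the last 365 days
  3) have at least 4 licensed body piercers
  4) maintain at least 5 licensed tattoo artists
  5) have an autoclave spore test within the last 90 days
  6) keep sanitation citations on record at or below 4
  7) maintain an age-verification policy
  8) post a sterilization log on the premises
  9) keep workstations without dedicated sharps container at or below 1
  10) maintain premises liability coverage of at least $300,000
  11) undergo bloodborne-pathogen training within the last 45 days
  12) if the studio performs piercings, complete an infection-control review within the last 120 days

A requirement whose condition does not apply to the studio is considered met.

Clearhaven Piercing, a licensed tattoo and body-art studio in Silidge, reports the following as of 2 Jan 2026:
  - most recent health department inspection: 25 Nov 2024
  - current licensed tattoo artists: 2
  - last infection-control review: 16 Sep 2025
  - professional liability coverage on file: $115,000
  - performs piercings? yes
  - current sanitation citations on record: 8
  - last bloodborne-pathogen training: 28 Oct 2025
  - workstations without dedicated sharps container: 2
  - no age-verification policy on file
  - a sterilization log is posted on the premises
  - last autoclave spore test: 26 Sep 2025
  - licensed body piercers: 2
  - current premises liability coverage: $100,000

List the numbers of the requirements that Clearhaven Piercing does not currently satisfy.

1. professional liability coverage $115,000 < $150,000 → not met
2. health department inspection 403 days ago vs limit 365 → not met
3. licensed body piercers 2 < 4 → not met
4. licensed tattoo artists 2 < 5 → not met
5. autoclave spore test 98 days ago vs limit 90 → not met
6. sanitation citations on record 8 > 4 → not met
7. age-verification policy absent → not met
8. sterilization log present → met
9. workstations without dedicated sharps container 2 > 1 → not met
10. premises liability coverage $100,000 < $300,000 → not met
11. bloodborne-pathogen training 66 days ago vs limit 45 → not met
12. condition 'performs piercings' holds; infection-control review 108 days ago vs limit 120 → met
Not met: 1, 2, 3, 4, 5, 6, 7, 9, 10, 11

1, 2, 3, 4, 5, 6, 7, 9, 10, 11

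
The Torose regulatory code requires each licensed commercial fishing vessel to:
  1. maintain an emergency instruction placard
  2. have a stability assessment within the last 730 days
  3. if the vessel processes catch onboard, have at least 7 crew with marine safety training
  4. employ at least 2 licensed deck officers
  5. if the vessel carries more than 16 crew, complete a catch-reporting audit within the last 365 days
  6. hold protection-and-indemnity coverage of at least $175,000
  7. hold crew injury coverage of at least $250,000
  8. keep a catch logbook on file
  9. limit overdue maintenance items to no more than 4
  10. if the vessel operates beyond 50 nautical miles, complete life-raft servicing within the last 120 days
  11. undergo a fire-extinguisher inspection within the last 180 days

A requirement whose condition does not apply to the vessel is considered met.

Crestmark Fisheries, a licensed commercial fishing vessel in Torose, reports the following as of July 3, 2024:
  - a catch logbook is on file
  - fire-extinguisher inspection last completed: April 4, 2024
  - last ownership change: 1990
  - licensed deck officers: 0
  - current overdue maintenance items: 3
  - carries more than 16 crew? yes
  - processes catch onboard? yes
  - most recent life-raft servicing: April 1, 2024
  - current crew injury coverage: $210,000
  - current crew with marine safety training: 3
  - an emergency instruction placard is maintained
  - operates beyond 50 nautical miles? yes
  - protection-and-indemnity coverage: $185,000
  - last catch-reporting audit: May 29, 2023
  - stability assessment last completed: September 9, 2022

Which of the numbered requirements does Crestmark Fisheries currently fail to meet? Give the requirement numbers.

1. emergency instruction placard present → met
2. stability assessment 663 days ago vs limit 730 → met
3. condition 'processes catch onboard' holds; crew with marine safety training 3 < 7 → not met
4. licensed deck officers 0 < 2 → not met
5. condition 'carries more than 16 crew' holds; catch-reporting audit 401 days ago vs limit 365 → not met
6. protection-and-indemnity coverage $185,000 ≥ $175,000 → met
7. crew injury coverage $210,000 < $250,000 → not met
8. catch logbook present → met
9. overdue maintenance items 3 ≤ 4 → met
10. condition 'operates beyond 50 nautical miles' holds; life-raft servicing 93 days ago vs limit 120 → met
11. fire-extinguisher inspection 90 days ago vs limit 180 → met
Not met: 3, 4, 5, 7

3, 4, 5, 7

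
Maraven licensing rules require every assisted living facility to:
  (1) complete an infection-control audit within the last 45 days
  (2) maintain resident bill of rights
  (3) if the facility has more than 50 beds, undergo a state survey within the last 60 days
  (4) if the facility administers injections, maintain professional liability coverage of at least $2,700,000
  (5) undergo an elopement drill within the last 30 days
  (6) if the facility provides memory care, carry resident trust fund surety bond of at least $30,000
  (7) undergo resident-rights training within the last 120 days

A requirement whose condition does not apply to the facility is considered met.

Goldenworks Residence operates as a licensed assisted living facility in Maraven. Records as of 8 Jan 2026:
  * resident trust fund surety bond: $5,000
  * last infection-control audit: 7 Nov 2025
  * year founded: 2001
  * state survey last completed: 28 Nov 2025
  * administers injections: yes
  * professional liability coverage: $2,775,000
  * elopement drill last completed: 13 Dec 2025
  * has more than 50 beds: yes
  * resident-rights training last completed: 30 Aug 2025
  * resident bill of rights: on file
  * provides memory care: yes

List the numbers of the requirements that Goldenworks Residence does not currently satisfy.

1. infection-control audit 62 days ago vs limit 45 → not met
2. resident bill of rights present → met
3. condition 'has more than 50 beds' holds; state survey 41 days ago vs limit 60 → met
4. condition 'administers injections' holds; professional liability coverage $2,775,000 ≥ $2,700,000 → met
5. elopement drill 26 days ago vs limit 30 → met
6. condition 'provides memory care' holds; resident trust fund surety bond $5,000 < $30,000 → not met
7. resident-rights training 131 days ago vs limit 120 → not met
Not met: 1, 6, 7

1, 6, 7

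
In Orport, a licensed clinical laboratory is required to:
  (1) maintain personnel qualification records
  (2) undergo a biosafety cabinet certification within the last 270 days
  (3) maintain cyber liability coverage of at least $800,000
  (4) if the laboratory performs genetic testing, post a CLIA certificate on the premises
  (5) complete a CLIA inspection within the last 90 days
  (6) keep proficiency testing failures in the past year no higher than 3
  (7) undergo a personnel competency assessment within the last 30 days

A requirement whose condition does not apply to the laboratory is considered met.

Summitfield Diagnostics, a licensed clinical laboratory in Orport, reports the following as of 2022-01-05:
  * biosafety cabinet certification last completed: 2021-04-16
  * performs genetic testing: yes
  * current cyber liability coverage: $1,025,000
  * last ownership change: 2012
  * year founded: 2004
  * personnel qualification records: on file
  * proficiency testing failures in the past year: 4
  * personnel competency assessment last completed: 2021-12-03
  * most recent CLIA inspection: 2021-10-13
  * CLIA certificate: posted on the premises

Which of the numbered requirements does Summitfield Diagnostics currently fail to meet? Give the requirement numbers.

1. personnel qualification records present → met
2. biosafety cabinet certification 264 days ago vs limit 270 → met
3. cyber liability coverage $1,025,000 ≥ $800,000 → met
4. condition 'performs genetic testing' holds; CLIA certificate present → met
5. CLIA inspection 84 days ago vs limit 90 → met
6. proficiency testing failures in the past year 4 > 3 → not met
7. personnel competency assessment 33 days ago vs limit 30 → not met
Not met: 6, 7

6, 7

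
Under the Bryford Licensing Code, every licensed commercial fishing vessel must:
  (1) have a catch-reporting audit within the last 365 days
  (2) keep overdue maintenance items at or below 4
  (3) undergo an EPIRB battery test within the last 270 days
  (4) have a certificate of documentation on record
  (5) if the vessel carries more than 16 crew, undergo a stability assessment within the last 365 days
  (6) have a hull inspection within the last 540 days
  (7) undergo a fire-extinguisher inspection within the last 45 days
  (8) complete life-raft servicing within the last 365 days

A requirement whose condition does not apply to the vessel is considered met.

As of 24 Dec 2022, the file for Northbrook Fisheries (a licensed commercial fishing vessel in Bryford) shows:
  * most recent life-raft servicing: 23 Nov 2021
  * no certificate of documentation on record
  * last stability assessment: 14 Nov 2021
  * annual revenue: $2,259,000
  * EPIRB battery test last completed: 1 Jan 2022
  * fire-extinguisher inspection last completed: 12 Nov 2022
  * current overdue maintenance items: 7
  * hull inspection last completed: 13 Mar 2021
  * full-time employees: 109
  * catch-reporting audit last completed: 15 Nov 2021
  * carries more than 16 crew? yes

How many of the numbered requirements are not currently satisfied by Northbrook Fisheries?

1. catch-reporting audit 404 days ago vs limit 365 → not met
2. overdue maintenance items 7 > 4 → not met
3. EPIRB battery test 357 days ago vs limit 270 → not met
4. certificate of documentation absent → not met
5. condition 'carries more than 16 crew' holds; stability assessment 405 days ago vs limit 365 → not met
6. hull inspection 651 days ago vs limit 540 → not met
7. fire-extinguisher inspection 42 days ago vs limit 45 → met
8. life-raft servicing 396 days ago vs limit 365 → not met
Not met: 7 of 8

7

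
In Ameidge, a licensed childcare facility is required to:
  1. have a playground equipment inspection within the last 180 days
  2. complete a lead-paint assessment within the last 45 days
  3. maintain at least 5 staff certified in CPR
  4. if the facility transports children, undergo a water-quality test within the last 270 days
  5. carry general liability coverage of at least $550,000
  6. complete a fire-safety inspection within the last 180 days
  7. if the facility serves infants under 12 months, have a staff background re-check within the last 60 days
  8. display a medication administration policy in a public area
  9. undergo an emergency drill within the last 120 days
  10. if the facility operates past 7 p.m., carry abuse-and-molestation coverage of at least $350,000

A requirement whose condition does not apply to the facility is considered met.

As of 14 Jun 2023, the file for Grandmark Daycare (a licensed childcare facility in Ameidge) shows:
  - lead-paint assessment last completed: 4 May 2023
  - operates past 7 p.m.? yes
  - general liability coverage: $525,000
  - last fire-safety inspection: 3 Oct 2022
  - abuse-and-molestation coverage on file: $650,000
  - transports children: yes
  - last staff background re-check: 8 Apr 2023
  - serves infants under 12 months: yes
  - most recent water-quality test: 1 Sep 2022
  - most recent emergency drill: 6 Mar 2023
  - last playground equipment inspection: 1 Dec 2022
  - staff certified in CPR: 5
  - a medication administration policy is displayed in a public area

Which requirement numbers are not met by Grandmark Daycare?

1. playground equipment inspection 195 days ago vs limit 180 → not met
2. lead-paint assessment 41 days ago vs limit 45 → met
3. staff certified in CPR 5 ≥ 5 → met
4. condition 'transports children' holds; water-quality test 286 days ago vs limit 270 → not met
5. general liability coverage $525,000 < $550,000 → not met
6. fire-safety inspection 254 days ago vs limit 180 → not met
7. condition 'serves infants under 12 months' holds; staff background re-check 67 days ago vs limit 60 → not met
8. medication administration policy present → met
9. emergency drill 100 days ago vs limit 120 → met
10. condition 'operates past 7 p.m.' holds; abuse-and-molestation coverage $650,000 ≥ $350,000 → met
Not met: 1, 4, 5, 6, 7

1, 4, 5, 6, 7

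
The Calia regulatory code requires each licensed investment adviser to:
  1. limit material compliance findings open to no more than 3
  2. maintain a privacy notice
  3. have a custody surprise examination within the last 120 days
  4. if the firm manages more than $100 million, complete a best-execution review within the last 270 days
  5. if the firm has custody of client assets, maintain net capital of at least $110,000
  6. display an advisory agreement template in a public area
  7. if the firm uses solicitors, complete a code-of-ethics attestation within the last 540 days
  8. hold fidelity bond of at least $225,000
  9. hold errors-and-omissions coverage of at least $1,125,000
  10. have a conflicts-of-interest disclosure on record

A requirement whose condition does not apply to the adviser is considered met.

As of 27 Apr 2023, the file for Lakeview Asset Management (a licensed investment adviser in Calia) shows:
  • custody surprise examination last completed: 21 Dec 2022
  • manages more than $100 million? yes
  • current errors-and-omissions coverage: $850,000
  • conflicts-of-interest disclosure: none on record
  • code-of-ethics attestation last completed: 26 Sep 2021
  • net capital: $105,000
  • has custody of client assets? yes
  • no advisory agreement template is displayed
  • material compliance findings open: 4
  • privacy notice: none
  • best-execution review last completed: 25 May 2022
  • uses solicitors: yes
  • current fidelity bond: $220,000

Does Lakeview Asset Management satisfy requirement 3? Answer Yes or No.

No

3. custody surprise examination 127 days ago vs limit 120 → not met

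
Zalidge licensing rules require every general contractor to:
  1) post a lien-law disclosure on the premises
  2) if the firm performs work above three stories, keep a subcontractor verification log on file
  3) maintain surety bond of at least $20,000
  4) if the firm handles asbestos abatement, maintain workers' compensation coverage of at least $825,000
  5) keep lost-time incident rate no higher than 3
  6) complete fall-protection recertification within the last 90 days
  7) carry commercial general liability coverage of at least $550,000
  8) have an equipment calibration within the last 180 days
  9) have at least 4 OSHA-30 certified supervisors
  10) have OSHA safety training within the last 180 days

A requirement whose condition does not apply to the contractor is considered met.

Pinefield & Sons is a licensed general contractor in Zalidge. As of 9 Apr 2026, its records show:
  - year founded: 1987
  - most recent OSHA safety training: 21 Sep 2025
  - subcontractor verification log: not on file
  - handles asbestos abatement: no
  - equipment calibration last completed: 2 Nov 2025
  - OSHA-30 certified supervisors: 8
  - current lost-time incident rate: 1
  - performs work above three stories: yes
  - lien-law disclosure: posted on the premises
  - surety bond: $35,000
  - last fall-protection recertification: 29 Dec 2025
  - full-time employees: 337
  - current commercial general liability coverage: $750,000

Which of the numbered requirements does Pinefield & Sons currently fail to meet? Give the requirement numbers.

2, 6, 10

1. lien-law disclosure present → met
2. condition 'performs work above three stories' holds; subcontractor verification log absent → not met
3. surety bond $35,000 ≥ $20,000 → met
4. condition 'handles asbestos abatement' does not hold → requirement n/a → met
5. lost-time incident rate 1 ≤ 3 → met
6. fall-protection recertification 101 days ago vs limit 90 → not met
7. commercial general liability coverage $750,000 ≥ $550,000 → met
8. equipment calibration 158 days ago vs limit 180 → met
9. OSHA-30 certified supervisors 8 ≥ 4 → met
10. OSHA safety training 200 days ago vs limit 180 → not met
Not met: 2, 6, 10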